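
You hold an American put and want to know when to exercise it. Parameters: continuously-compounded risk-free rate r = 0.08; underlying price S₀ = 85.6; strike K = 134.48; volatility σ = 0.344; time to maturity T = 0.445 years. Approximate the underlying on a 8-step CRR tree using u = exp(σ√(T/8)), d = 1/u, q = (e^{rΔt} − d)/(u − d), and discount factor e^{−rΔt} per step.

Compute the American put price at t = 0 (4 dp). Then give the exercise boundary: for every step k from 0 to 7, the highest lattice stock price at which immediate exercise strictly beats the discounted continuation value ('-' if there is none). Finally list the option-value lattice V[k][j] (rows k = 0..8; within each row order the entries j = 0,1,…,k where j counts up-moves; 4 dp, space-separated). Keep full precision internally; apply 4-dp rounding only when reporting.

price = 48.8800
boundary = 85.6000 92.8344 100.6803 92.8344 100.6803 109.1892 100.6803 109.1892
tree:
48.8800
55.5507 41.6456
61.7015 48.8800 33.7997
67.3730 55.5507 41.6456 25.3962
72.6025 61.7015 48.8800 33.7997 17.4540
77.4245 67.3730 55.5507 41.6456 25.2908 9.9926
81.8708 72.6025 61.7015 48.8800 33.7997 16.3877 3.8666
85.9705 77.4245 67.3730 55.5507 41.6456 25.2908 7.8809 0.0000
89.7508 81.8708 72.6025 61.7015 48.8800 33.7997 16.0628 0.0000 0.0000

Δt=0.05563  u=1.08451  d=0.92207  q=0.50718  discount=0.99556
step 8 (expiry): payoffs max(K−S,0) = 89.7508 81.8708 72.6025 61.7015 48.8800 33.7997 16.0628 0.0000 0.0000
step 7: (k=7,j=0): S=48.5095, (K−S)⁺=85.9705, hold=85.3734 ⇒ V=85.9705 exercise | (k=7,j=1): S=57.0555, (K−S)⁺=77.4245, hold=76.8274 ⇒ V=77.4245 exercise | (k=7,j=2): S=67.1070, (K−S)⁺=67.3730, hold=66.7759 ⇒ V=67.3730 exercise | (k=7,j=3): S=78.9293, (K−S)⁺=55.5507, hold=54.9536 ⇒ V=55.5507 exercise | (k=7,j=4): S=92.8344, (K−S)⁺=41.6456, hold=41.0485 ⇒ V=41.6456 exercise | (k=7,j=5): S=109.1892, (K−S)⁺=25.2908, hold=24.6937 ⇒ V=25.2908 exercise | (k=7,j=6): S=128.4252, (K−S)⁺=6.0548, hold=7.8809 ⇒ V=7.8809 continue | (k=7,j=7): S=151.0500, (K−S)⁺=0.0000, hold=0.0000 ⇒ V=0.0000 continue  boundary S*=109.1892
step 6: (k=6,j=0): S=52.6092, (K−S)⁺=81.8708, hold=81.2736 ⇒ V=81.8708 exercise | (k=6,j=1): S=61.8775, (K−S)⁺=72.6025, hold=72.0054 ⇒ V=72.6025 exercise | (k=6,j=2): S=72.7785, (K−S)⁺=61.7015, hold=61.1044 ⇒ V=61.7015 exercise | (k=6,j=3): S=85.6000, (K−S)⁺=48.8800, hold=48.2829 ⇒ V=48.8800 exercise | (k=6,j=4): S=100.6803, (K−S)⁺=33.7997, hold=33.2026 ⇒ V=33.7997 exercise | (k=6,j=5): S=118.4172, (K−S)⁺=16.0628, hold=16.3877 ⇒ V=16.3877 continue | (k=6,j=6): S=139.2789, (K−S)⁺=0.0000, hold=3.8666 ⇒ V=3.8666 continue  boundary S*=100.6803
step 5: (k=5,j=0): S=57.0555, (K−S)⁺=77.4245, hold=76.8274 ⇒ V=77.4245 exercise | (k=5,j=1): S=67.1070, (K−S)⁺=67.3730, hold=66.7759 ⇒ V=67.3730 exercise | (k=5,j=2): S=78.9293, (K−S)⁺=55.5507, hold=54.9536 ⇒ V=55.5507 exercise | (k=5,j=3): S=92.8344, (K−S)⁺=41.6456, hold=41.0485 ⇒ V=41.6456 exercise | (k=5,j=4): S=109.1892, (K−S)⁺=25.2908, hold=24.8578 ⇒ V=25.2908 exercise | (k=5,j=5): S=128.4252, (K−S)⁺=6.0548, hold=9.9926 ⇒ V=9.9926 continue  boundary S*=109.1892
step 4: (k=4,j=0): S=61.8775, (K−S)⁺=72.6025, hold=72.0054 ⇒ V=72.6025 exercise | (k=4,j=1): S=72.7785, (K−S)⁺=61.7015, hold=61.1044 ⇒ V=61.7015 exercise | (k=4,j=2): S=85.6000, (K−S)⁺=48.8800, hold=48.2829 ⇒ V=48.8800 exercise | (k=4,j=3): S=100.6803, (K−S)⁺=33.7997, hold=33.2026 ⇒ V=33.7997 exercise | (k=4,j=4): S=118.4172, (K−S)⁺=16.0628, hold=17.4540 ⇒ V=17.4540 continue  boundary S*=100.6803
step 3: (k=3,j=0): S=67.1070, (K−S)⁺=67.3730, hold=66.7759 ⇒ V=67.3730 exercise | (k=3,j=1): S=78.9293, (K−S)⁺=55.5507, hold=54.9536 ⇒ V=55.5507 exercise | (k=3,j=2): S=92.8344, (K−S)⁺=41.6456, hold=41.0485 ⇒ V=41.6456 exercise | (k=3,j=3): S=109.1892, (K−S)⁺=25.2908, hold=25.3962 ⇒ V=25.3962 continue  boundary S*=92.8344
step 2: (k=2,j=0): S=72.7785, (K−S)⁺=61.7015, hold=61.1044 ⇒ V=61.7015 exercise | (k=2,j=1): S=85.6000, (K−S)⁺=48.8800, hold=48.2829 ⇒ V=48.8800 exercise | (k=2,j=2): S=100.6803, (K−S)⁺=33.7997, hold=33.2558 ⇒ V=33.7997 exercise  boundary S*=100.6803
step 1: (k=1,j=0): S=78.9293, (K−S)⁺=55.5507, hold=54.9536 ⇒ V=55.5507 exercise | (k=1,j=1): S=92.8344, (K−S)⁺=41.6456, hold=41.0485 ⇒ V=41.6456 exercise  boundary S*=92.8344
step 0: (k=0,j=0): S=85.6000, (K−S)⁺=48.8800, hold=48.2829 ⇒ V=48.8800 exercise  boundary S*=85.6000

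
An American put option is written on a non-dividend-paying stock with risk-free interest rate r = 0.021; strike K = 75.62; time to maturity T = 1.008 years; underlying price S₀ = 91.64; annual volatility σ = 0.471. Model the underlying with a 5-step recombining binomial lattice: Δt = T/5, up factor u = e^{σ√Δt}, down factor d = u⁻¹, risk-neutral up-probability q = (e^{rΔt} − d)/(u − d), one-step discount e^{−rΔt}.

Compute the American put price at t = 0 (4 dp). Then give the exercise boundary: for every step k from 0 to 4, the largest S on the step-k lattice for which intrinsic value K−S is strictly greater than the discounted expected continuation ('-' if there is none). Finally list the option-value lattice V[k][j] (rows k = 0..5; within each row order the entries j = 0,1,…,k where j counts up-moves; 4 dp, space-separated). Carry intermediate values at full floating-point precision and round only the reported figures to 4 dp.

Δt=0.20160  u=1.23550  d=0.80939  q=0.45728  discount=0.99578
step 5 (expiry): payoffs max(K−S,0) = 43.7879 27.0293 1.4478 0.0000 0.0000 0.0000
step 4: (k=4,j=0): S=39.3287, (K−S)⁺=36.2913, hold=35.9719 ⇒ V=36.2913 exercise | (k=4,j=1): S=60.0340, (K−S)⁺=15.5860, hold=15.2665 ⇒ V=15.5860 exercise | (k=4,j=2): S=91.6400, (K−S)⁺=0.0000, hold=0.7824 ⇒ V=0.7824 continue | (k=4,j=3): S=139.8856, (K−S)⁺=0.0000, hold=0.0000 ⇒ V=0.0000 continue | (k=4,j=4): S=213.5309, (K−S)⁺=0.0000, hold=0.0000 ⇒ V=0.0000 continue  boundary S*=60.0340
step 3: (k=3,j=0): S=48.5907, (K−S)⁺=27.0293, hold=26.7098 ⇒ V=27.0293 exercise | (k=3,j=1): S=74.1722, (K−S)⁺=1.4478, hold=8.7793 ⇒ V=8.7793 continue | (k=3,j=2): S=113.2215, (K−S)⁺=0.0000, hold=0.4228 ⇒ V=0.4228 continue | (k=3,j=3): S=172.8291, (K−S)⁺=0.0000, hold=0.0000 ⇒ V=0.0000 continue  boundary S*=48.5907
step 2: (k=2,j=0): S=60.0340, (K−S)⁺=15.5860, hold=18.6050 ⇒ V=18.6050 continue | (k=2,j=1): S=91.6400, (K−S)⁺=0.0000, hold=4.9371 ⇒ V=4.9371 continue | (k=2,j=2): S=139.8856, (K−S)⁺=0.0000, hold=0.2285 ⇒ V=0.2285 continue  boundary S*=-
step 1: (k=1,j=0): S=74.1722, (K−S)⁺=1.4478, hold=12.3027 ⇒ V=12.3027 continue | (k=1,j=1): S=113.2215, (K−S)⁺=0.0000, hold=2.7722 ⇒ V=2.7722 continue  boundary S*=-
step 0: (k=0,j=0): S=91.6400, (K−S)⁺=0.0000, hold=7.9110 ⇒ V=7.9110 continue  boundary S*=-

price = 7.9110
boundary = - - - 48.5907 60.0340
tree:
7.9110
12.3027 2.7722
18.6050 4.9371 0.2285
27.0293 8.7793 0.4228 0.0000
36.2913 15.5860 0.7824 0.0000 0.0000
43.7879 27.0293 1.4478 0.0000 0.0000 0.0000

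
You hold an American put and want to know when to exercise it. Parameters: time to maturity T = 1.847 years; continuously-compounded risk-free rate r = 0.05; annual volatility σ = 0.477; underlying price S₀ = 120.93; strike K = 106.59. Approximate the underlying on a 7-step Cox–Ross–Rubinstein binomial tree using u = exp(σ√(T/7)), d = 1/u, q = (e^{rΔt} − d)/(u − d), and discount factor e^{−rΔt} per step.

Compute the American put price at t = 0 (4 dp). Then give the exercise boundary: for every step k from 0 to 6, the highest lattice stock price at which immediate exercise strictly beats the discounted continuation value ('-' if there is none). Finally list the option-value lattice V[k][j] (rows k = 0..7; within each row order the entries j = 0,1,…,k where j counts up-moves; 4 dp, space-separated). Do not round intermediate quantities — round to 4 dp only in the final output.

price = 18.7722
boundary = - - - 57.9830 45.3826 57.9830 74.0818
tree:
18.7722
26.6141 10.3168
36.6174 15.9043 4.2050
48.6070 23.9154 7.1732 0.9218
61.2074 34.8306 12.0831 1.7487 0.0000
71.0696 48.6070 20.0293 3.3174 0.0000 0.0000
78.7886 61.2074 32.5082 6.2935 0.0000 0.0000 0.0000
84.8301 71.0696 48.6070 11.9395 0.0000 0.0000 0.0000 0.0000

Δt=0.26386, u=1.27765, d=0.78269, q=0.46588, disc=e^(-rΔt)=0.98689
k=7 terminal: V=max(K-S,0) → 84.8301 71.0696 48.6070 11.9395 0.0000 0.0000 0.0000 0.0000
k=6: j=0 S=27.8014 intr=78.7886 cont=77.3916 V=78.7886[EX]; j=1 S=45.3826 intr=61.2074 cont=59.8104 V=61.2074[EX]; j=2 S=74.0818 intr=32.5082 cont=31.1112 V=32.5082[EX]; j=3 S=120.9300 intr=0.0000 cont=6.2935 V=6.2935[hold]; j=4 S=197.4042 intr=0.0000 cont=0.0000 V=0.0000[hold]; j=5 S=322.2394 intr=0.0000 cont=0.0000 V=0.0000[hold]; j=6 S=526.0184 intr=0.0000 cont=0.0000 V=0.0000[hold]  S*(6)=74.0818
k=5: j=0 S=35.5204 intr=71.0696 cont=69.6726 V=71.0696[EX]; j=1 S=57.9830 intr=48.6070 cont=47.2100 V=48.6070[EX]; j=2 S=94.6505 intr=11.9395 cont=20.0293 V=20.0293[hold]; j=3 S=154.5059 intr=0.0000 cont=3.3174 V=3.3174[hold]; j=4 S=252.2130 intr=0.0000 cont=0.0000 V=0.0000[hold]; j=5 S=411.7084 intr=0.0000 cont=0.0000 V=0.0000[hold]  S*(5)=57.9830
k=4: j=0 S=45.3826 intr=61.2074 cont=59.8104 V=61.2074[EX]; j=1 S=74.0818 intr=32.5082 cont=34.8306 V=34.8306[hold]; j=2 S=120.9300 intr=0.0000 cont=12.0831 V=12.0831[hold]; j=3 S=197.4042 intr=0.0000 cont=1.7487 V=1.7487[hold]; j=4 S=322.2394 intr=0.0000 cont=0.0000 V=0.0000[hold]  S*(4)=45.3826
k=3: j=0 S=57.9830 intr=48.6070 cont=48.2778 V=48.6070[EX]; j=1 S=94.6505 intr=11.9395 cont=23.9154 V=23.9154[hold]; j=2 S=154.5059 intr=0.0000 cont=7.1732 V=7.1732[hold]; j=3 S=252.2130 intr=0.0000 cont=0.9218 V=0.9218[hold]  S*(3)=57.9830
k=2: j=0 S=74.0818 intr=32.5082 cont=36.6174 V=36.6174[hold]; j=1 S=120.9300 intr=0.0000 cont=15.9043 V=15.9043[hold]; j=2 S=197.4042 intr=0.0000 cont=4.2050 V=4.2050[hold]  S*(2)=-
k=1: j=0 S=94.6505 intr=11.9395 cont=26.6141 V=26.6141[hold]; j=1 S=154.5059 intr=0.0000 cont=10.3168 V=10.3168[hold]  S*(1)=-
k=0: j=0 S=120.9300 intr=0.0000 cont=18.7722 V=18.7722[hold]  S*(0)=-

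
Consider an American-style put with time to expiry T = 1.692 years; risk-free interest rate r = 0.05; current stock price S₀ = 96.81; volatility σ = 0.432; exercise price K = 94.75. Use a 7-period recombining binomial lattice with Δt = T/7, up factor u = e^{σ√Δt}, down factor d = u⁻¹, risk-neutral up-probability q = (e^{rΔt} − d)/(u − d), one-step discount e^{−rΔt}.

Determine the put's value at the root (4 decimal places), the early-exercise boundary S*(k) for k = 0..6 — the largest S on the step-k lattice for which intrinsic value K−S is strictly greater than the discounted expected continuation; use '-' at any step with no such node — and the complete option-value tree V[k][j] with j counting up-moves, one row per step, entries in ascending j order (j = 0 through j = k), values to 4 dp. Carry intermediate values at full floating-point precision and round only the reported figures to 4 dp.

price = 17.3297
boundary = - - - 51.1918 41.3962 51.1918 63.3053
tree:
17.3297
24.3573 10.0214
33.1686 15.2612 4.4981
43.5582 22.5570 7.6042 1.1871
53.3538 32.1094 12.5975 2.2910 0.0000
61.2750 43.5582 20.3025 4.4211 0.0000 0.0000
67.6805 53.3538 31.4447 8.5318 0.0000 0.0000 0.0000
72.8603 61.2750 43.5582 16.4647 0.0000 0.0000 0.0000 0.0000

Δt=0.24171, u=1.23663, d=0.80865, q=0.47551, disc=e^(-rΔt)=0.98799
k=7 terminal: V=max(K-S,0) → 72.8603 61.2750 43.5582 16.4647 0.0000 0.0000 0.0000 0.0000
k=6: j=0 S=27.0695 intr=67.6805 cont=66.5423 V=67.6805[EX]; j=1 S=41.3962 intr=53.3538 cont=52.2156 V=53.3538[EX]; j=2 S=63.3053 intr=31.4447 cont=30.3064 V=31.4447[EX]; j=3 S=96.8100 intr=0.0000 cont=8.5318 V=8.5318[hold]; j=4 S=148.0472 intr=0.0000 cont=0.0000 V=0.0000[hold]; j=5 S=226.4019 intr=0.0000 cont=0.0000 V=0.0000[hold]; j=6 S=346.2264 intr=0.0000 cont=0.0000 V=0.0000[hold]  S*(6)=63.3053
k=5: j=0 S=33.4750 intr=61.2750 cont=60.1368 V=61.2750[EX]; j=1 S=51.1918 intr=43.5582 cont=42.4200 V=43.5582[EX]; j=2 S=78.2853 intr=16.4647 cont=20.3025 V=20.3025[hold]; j=3 S=119.7182 intr=0.0000 cont=4.4211 V=4.4211[hold]; j=4 S=183.0797 intr=0.0000 cont=0.0000 V=0.0000[hold]; j=5 S=279.9756 intr=0.0000 cont=0.0000 V=0.0000[hold]  S*(5)=51.1918
k=4: j=0 S=41.3962 intr=53.3538 cont=52.2156 V=53.3538[EX]; j=1 S=63.3053 intr=31.4447 cont=32.1094 V=32.1094[hold]; j=2 S=96.8100 intr=0.0000 cont=12.5975 V=12.5975[hold]; j=3 S=148.0472 intr=0.0000 cont=2.2910 V=2.2910[hold]; j=4 S=226.4019 intr=0.0000 cont=0.0000 V=0.0000[hold]  S*(4)=41.3962
k=3: j=0 S=51.1918 intr=43.5582 cont=42.7323 V=43.5582[EX]; j=1 S=78.2853 intr=16.4647 cont=22.5570 V=22.5570[hold]; j=2 S=119.7182 intr=0.0000 cont=7.6042 V=7.6042[hold]; j=3 S=183.0797 intr=0.0000 cont=1.1871 V=1.1871[hold]  S*(3)=51.1918
k=2: j=0 S=63.3053 intr=31.4447 cont=33.1686 V=33.1686[hold]; j=1 S=96.8100 intr=0.0000 cont=15.2612 V=15.2612[hold]; j=2 S=148.0472 intr=0.0000 cont=4.4981 V=4.4981[hold]  S*(2)=-
k=1: j=0 S=78.2853 intr=16.4647 cont=24.3573 V=24.3573[hold]; j=1 S=119.7182 intr=0.0000 cont=10.0214 V=10.0214[hold]  S*(1)=-
k=0: j=0 S=96.8100 intr=0.0000 cont=17.3297 V=17.3297[hold]  S*(0)=-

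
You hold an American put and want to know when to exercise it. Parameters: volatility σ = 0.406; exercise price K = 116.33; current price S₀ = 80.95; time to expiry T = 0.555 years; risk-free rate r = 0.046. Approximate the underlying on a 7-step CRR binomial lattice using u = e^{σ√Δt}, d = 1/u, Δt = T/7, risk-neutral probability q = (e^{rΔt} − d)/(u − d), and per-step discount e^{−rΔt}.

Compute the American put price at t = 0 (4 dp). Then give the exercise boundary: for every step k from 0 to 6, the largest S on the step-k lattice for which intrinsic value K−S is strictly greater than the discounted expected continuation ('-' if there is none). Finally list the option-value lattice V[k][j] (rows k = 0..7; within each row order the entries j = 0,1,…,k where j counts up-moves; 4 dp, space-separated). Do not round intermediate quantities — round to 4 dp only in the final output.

price = 35.7144
boundary = - 72.2051 80.9500 72.2051 80.9500 90.7540 101.7453
tree:
35.7144
44.1249 27.1368
51.9250 35.3800 18.6706
58.8825 44.1249 26.3024 10.7841
65.0885 51.9250 35.3800 16.9525 4.3776
70.6240 58.8825 44.1249 25.5760 8.0101 0.5901
75.5615 65.0885 51.9250 35.3800 14.5847 1.1554 0.0000
79.9656 70.6240 58.8825 44.1249 25.5760 2.2622 0.0000 0.0000

Δt=0.07929, u=1.12111, d=0.89197, q=0.48740, disc=e^(-rΔt)=0.99636
k=7 terminal: V=max(K-S,0) → 79.9656 70.6240 58.8825 44.1249 25.5760 2.2622 0.0000 0.0000
k=6: j=0 S=40.7685 intr=75.5615 cont=75.1380 V=75.5615[EX]; j=1 S=51.2415 intr=65.0885 cont=64.6650 V=65.0885[EX]; j=2 S=64.4050 intr=51.9250 cont=51.5015 V=51.9250[EX]; j=3 S=80.9500 intr=35.3800 cont=34.9565 V=35.3800[EX]; j=4 S=101.7453 intr=14.5847 cont=14.1612 V=14.5847[EX]; j=5 S=127.8826 intr=0.0000 cont=1.1554 V=1.1554[hold]; j=6 S=160.7345 intr=0.0000 cont=0.0000 V=0.0000[hold]  S*(6)=101.7453
k=5: j=0 S=45.7060 intr=70.6240 cont=70.2005 V=70.6240[EX]; j=1 S=57.4475 intr=58.8825 cont=58.4590 V=58.8825[EX]; j=2 S=72.2051 intr=44.1249 cont=43.7014 V=44.1249[EX]; j=3 S=90.7540 intr=25.5760 cont=25.1525 V=25.5760[EX]; j=4 S=114.0678 intr=2.2622 cont=8.0101 V=8.0101[hold]; j=5 S=143.3707 intr=0.0000 cont=0.5901 V=0.5901[hold]  S*(5)=90.7540
k=4: j=0 S=51.2415 intr=65.0885 cont=64.6650 V=65.0885[EX]; j=1 S=64.4050 intr=51.9250 cont=51.5015 V=51.9250[EX]; j=2 S=80.9500 intr=35.3800 cont=34.9565 V=35.3800[EX]; j=3 S=101.7453 intr=14.5847 cont=16.9525 V=16.9525[hold]; j=4 S=127.8826 intr=0.0000 cont=4.3776 V=4.3776[hold]  S*(4)=80.9500
k=3: j=0 S=57.4475 intr=58.8825 cont=58.4590 V=58.8825[EX]; j=1 S=72.2051 intr=44.1249 cont=43.7014 V=44.1249[EX]; j=2 S=90.7540 intr=25.5760 cont=26.3024 V=26.3024[hold]; j=3 S=114.0678 intr=2.2622 cont=10.7841 V=10.7841[hold]  S*(3)=72.2051
k=2: j=0 S=64.4050 intr=51.9250 cont=51.5015 V=51.9250[EX]; j=1 S=80.9500 intr=35.3800 cont=35.3092 V=35.3800[EX]; j=2 S=101.7453 intr=14.5847 cont=18.6706 V=18.6706[hold]  S*(2)=80.9500
k=1: j=0 S=72.2051 intr=44.1249 cont=43.7014 V=44.1249[EX]; j=1 S=90.7540 intr=25.5760 cont=27.1368 V=27.1368[hold]  S*(1)=72.2051
k=0: j=0 S=80.9500 intr=35.3800 cont=35.7144 V=35.7144[hold]  S*(0)=-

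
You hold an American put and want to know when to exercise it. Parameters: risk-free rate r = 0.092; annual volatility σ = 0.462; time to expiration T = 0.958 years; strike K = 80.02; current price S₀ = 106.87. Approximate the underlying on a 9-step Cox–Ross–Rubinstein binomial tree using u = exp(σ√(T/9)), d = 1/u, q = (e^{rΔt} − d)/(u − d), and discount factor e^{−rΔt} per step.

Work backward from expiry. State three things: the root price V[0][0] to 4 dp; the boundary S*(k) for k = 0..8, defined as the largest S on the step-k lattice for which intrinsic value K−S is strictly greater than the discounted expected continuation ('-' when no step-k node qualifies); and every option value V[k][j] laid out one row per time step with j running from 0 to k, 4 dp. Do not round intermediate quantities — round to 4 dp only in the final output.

price = 4.9097
boundary = - - - - - 50.2976 43.2599 50.2976 58.4802
tree:
4.9097
7.4579 2.4067
11.0513 3.9389 0.8909
15.9118 6.3105 1.5967 0.1883
22.1613 9.8502 2.8235 0.3764 0.0000
29.7224 14.8852 4.9076 0.7526 0.0000 0.0000
36.7601 21.5909 8.3375 1.5048 0.0000 0.0000 0.0000
42.8131 29.7224 13.7214 3.0085 0.0000 0.0000 0.0000 0.0000
48.0191 36.7601 21.5398 6.0150 0.0000 0.0000 0.0000 0.0000 0.0000
52.4967 42.8131 29.7224 12.0260 0.0000 0.0000 0.0000 0.0000 0.0000 0.0000

Δt=0.10644  u=1.16268  d=0.86008  q=0.49491  discount=0.99025
step 9 (expiry): payoffs max(K−S,0) = 52.4967 42.8131 29.7224 12.0260 0.0000 0.0000 0.0000 0.0000 0.0000 0.0000
step 8: (k=8,j=0): S=32.0009, (K−S)⁺=48.0191, hold=47.2393 ⇒ V=48.0191 exercise | (k=8,j=1): S=43.2599, (K−S)⁺=36.7601, hold=35.9803 ⇒ V=36.7601 exercise | (k=8,j=2): S=58.4802, (K−S)⁺=21.5398, hold=20.7600 ⇒ V=21.5398 exercise | (k=8,j=3): S=79.0555, (K−S)⁺=0.9645, hold=6.0150 ⇒ V=6.0150 continue | (k=8,j=4): S=106.8700, (K−S)⁺=0.0000, hold=0.0000 ⇒ V=0.0000 continue | (k=8,j=5): S=144.4706, (K−S)⁺=0.0000, hold=0.0000 ⇒ V=0.0000 continue | (k=8,j=6): S=195.3003, (K−S)⁺=0.0000, hold=0.0000 ⇒ V=0.0000 continue | (k=8,j=7): S=264.0137, (K−S)⁺=0.0000, hold=0.0000 ⇒ V=0.0000 continue | (k=8,j=8): S=356.9029, (K−S)⁺=0.0000, hold=0.0000 ⇒ V=0.0000 continue  boundary S*=58.4802
step 7: (k=7,j=0): S=37.2069, (K−S)⁺=42.8131, hold=42.0333 ⇒ V=42.8131 exercise | (k=7,j=1): S=50.2976, (K−S)⁺=29.7224, hold=28.9426 ⇒ V=29.7224 exercise | (k=7,j=2): S=67.9940, (K−S)⁺=12.0260, hold=13.7214 ⇒ V=13.7214 continue | (k=7,j=3): S=91.9166, (K−S)⁺=0.0000, hold=3.0085 ⇒ V=3.0085 continue | (k=7,j=4): S=124.2561, (K−S)⁺=0.0000, hold=0.0000 ⇒ V=0.0000 continue | (k=7,j=5): S=167.9736, (K−S)⁺=0.0000, hold=0.0000 ⇒ V=0.0000 continue | (k=7,j=6): S=227.0726, (K−S)⁺=0.0000, hold=0.0000 ⇒ V=0.0000 continue | (k=7,j=7): S=306.9646, (K−S)⁺=0.0000, hold=0.0000 ⇒ V=0.0000 continue  boundary S*=50.2976
step 6: (k=6,j=0): S=43.2599, (K−S)⁺=36.7601, hold=35.9803 ⇒ V=36.7601 exercise | (k=6,j=1): S=58.4802, (K−S)⁺=21.5398, hold=21.5909 ⇒ V=21.5909 continue | (k=6,j=2): S=79.0555, (K−S)⁺=0.9645, hold=8.3375 ⇒ V=8.3375 continue | (k=6,j=3): S=106.8700, (K−S)⁺=0.0000, hold=1.5048 ⇒ V=1.5048 continue | (k=6,j=4): S=144.4706, (K−S)⁺=0.0000, hold=0.0000 ⇒ V=0.0000 continue | (k=6,j=5): S=195.3003, (K−S)⁺=0.0000, hold=0.0000 ⇒ V=0.0000 continue | (k=6,j=6): S=264.0137, (K−S)⁺=0.0000, hold=0.0000 ⇒ V=0.0000 continue  boundary S*=43.2599
step 5: (k=5,j=0): S=50.2976, (K−S)⁺=29.7224, hold=28.9677 ⇒ V=29.7224 exercise | (k=5,j=1): S=67.9940, (K−S)⁺=12.0260, hold=14.8852 ⇒ V=14.8852 continue | (k=5,j=2): S=91.9166, (K−S)⁺=0.0000, hold=4.9076 ⇒ V=4.9076 continue | (k=5,j=3): S=124.2561, (K−S)⁺=0.0000, hold=0.7526 ⇒ V=0.7526 continue | (k=5,j=4): S=167.9736, (K−S)⁺=0.0000, hold=0.0000 ⇒ V=0.0000 continue | (k=5,j=5): S=227.0726, (K−S)⁺=0.0000, hold=0.0000 ⇒ V=0.0000 continue  boundary S*=50.2976
step 4: (k=4,j=0): S=58.4802, (K−S)⁺=21.5398, hold=22.1613 ⇒ V=22.1613 continue | (k=4,j=1): S=79.0555, (K−S)⁺=0.9645, hold=9.8502 ⇒ V=9.8502 continue | (k=4,j=2): S=106.8700, (K−S)⁺=0.0000, hold=2.8235 ⇒ V=2.8235 continue | (k=4,j=3): S=144.4706, (K−S)⁺=0.0000, hold=0.3764 ⇒ V=0.3764 continue | (k=4,j=4): S=195.3003, (K−S)⁺=0.0000, hold=0.0000 ⇒ V=0.0000 continue  boundary S*=-
step 3: (k=3,j=0): S=67.9940, (K−S)⁺=12.0260, hold=15.9118 ⇒ V=15.9118 continue | (k=3,j=1): S=91.9166, (K−S)⁺=0.0000, hold=6.3105 ⇒ V=6.3105 continue | (k=3,j=2): S=124.2561, (K−S)⁺=0.0000, hold=1.5967 ⇒ V=1.5967 continue | (k=3,j=3): S=167.9736, (K−S)⁺=0.0000, hold=0.1883 ⇒ V=0.1883 continue  boundary S*=-
step 2: (k=2,j=0): S=79.0555, (K−S)⁺=0.9645, hold=11.0513 ⇒ V=11.0513 continue | (k=2,j=1): S=106.8700, (K−S)⁺=0.0000, hold=3.9389 ⇒ V=3.9389 continue | (k=2,j=2): S=144.4706, (K−S)⁺=0.0000, hold=0.8909 ⇒ V=0.8909 continue  boundary S*=-
step 1: (k=1,j=0): S=91.9166, (K−S)⁺=0.0000, hold=7.4579 ⇒ V=7.4579 continue | (k=1,j=1): S=124.2561, (K−S)⁺=0.0000, hold=2.4067 ⇒ V=2.4067 continue  boundary S*=-
step 0: (k=0,j=0): S=106.8700, (K−S)⁺=0.0000, hold=4.9097 ⇒ V=4.9097 continue  boundary S*=-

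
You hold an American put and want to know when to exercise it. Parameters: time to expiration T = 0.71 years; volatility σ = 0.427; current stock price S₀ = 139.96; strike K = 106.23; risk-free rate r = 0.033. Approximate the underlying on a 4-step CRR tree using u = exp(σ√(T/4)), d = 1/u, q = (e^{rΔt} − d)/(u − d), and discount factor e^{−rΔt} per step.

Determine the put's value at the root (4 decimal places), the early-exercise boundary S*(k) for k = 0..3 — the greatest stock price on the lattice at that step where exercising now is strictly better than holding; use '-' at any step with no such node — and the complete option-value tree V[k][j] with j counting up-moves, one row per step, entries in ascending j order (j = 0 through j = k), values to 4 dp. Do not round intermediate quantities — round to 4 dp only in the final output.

price = 5.3241
boundary = - - - 81.5863
tree:
5.3241
9.0227 1.2429
15.0599 2.3650 0.0000
24.6437 4.5003 0.0000 0.0000
38.0764 8.5634 0.0000 0.0000 0.0000

Δt=0.17750, u=1.19710, d=0.83536, q=0.47139, disc=e^(-rΔt)=0.99416
k=4 terminal: V=max(K-S,0) → 38.0764 8.5634 0.0000 0.0000 0.0000
k=3: j=0 S=81.5863 intr=24.6437 cont=24.0232 V=24.6437[EX]; j=1 S=116.9163 intr=0.0000 cont=4.5003 V=4.5003[hold]; j=2 S=167.5455 intr=0.0000 cont=0.0000 V=0.0000[hold]; j=3 S=240.0991 intr=0.0000 cont=0.0000 V=0.0000[hold]  S*(3)=81.5863
k=2: j=0 S=97.6666 intr=8.5634 cont=15.0599 V=15.0599[hold]; j=1 S=139.9600 intr=0.0000 cont=2.3650 V=2.3650[hold]; j=2 S=200.5680 intr=0.0000 cont=0.0000 V=0.0000[hold]  S*(2)=-
k=1: j=0 S=116.9163 intr=0.0000 cont=9.0227 V=9.0227[hold]; j=1 S=167.5455 intr=0.0000 cont=1.2429 V=1.2429[hold]  S*(1)=-
k=0: j=0 S=139.9600 intr=0.0000 cont=5.3241 V=5.3241[hold]  S*(0)=-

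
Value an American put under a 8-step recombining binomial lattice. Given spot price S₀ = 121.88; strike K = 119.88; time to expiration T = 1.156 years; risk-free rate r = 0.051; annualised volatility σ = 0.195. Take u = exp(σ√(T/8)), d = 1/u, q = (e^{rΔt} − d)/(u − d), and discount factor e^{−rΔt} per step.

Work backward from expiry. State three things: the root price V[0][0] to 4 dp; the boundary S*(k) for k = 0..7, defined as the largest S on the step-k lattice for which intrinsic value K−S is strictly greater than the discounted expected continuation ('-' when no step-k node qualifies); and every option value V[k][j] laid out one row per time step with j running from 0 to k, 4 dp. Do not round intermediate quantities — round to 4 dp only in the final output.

Δt=0.14450  u=1.07694  d=0.92856  q=0.53132  discount=0.99266
step 8 (expiry): payoffs max(K−S,0) = 52.5213 41.7571 29.2727 14.7933 0.0000 0.0000 0.0000 0.0000 0.0000
step 7: (k=7,j=0): S=72.5414, (K−S)⁺=47.3386, hold=46.4584 ⇒ V=47.3386 exercise | (k=7,j=1): S=84.1338, (K−S)⁺=35.7462, hold=34.8660 ⇒ V=35.7462 exercise | (k=7,j=2): S=97.5788, (K−S)⁺=22.3012, hold=21.4210 ⇒ V=22.3012 exercise | (k=7,j=3): S=113.1723, (K−S)⁺=6.7077, hold=6.8824 ⇒ V=6.8824 continue | (k=7,j=4): S=131.2577, (K−S)⁺=0.0000, hold=0.0000 ⇒ V=0.0000 continue | (k=7,j=5): S=152.2333, (K−S)⁺=0.0000, hold=0.0000 ⇒ V=0.0000 continue | (k=7,j=6): S=176.5608, (K−S)⁺=0.0000, hold=0.0000 ⇒ V=0.0000 continue | (k=7,j=7): S=204.7760, (K−S)⁺=0.0000, hold=0.0000 ⇒ V=0.0000 continue  boundary S*=97.5788
step 6: (k=6,j=0): S=78.1229, (K−S)⁺=41.7571, hold=40.8769 ⇒ V=41.7571 exercise | (k=6,j=1): S=90.6073, (K−S)⁺=29.2727, hold=28.3925 ⇒ V=29.2727 exercise | (k=6,j=2): S=105.0867, (K−S)⁺=14.7933, hold=14.0052 ⇒ V=14.7933 exercise | (k=6,j=3): S=121.8800, (K−S)⁺=0.0000, hold=3.2019 ⇒ V=3.2019 continue | (k=6,j=4): S=141.3570, (K−S)⁺=0.0000, hold=0.0000 ⇒ V=0.0000 continue | (k=6,j=5): S=163.9464, (K−S)⁺=0.0000, hold=0.0000 ⇒ V=0.0000 continue | (k=6,j=6): S=190.1457, (K−S)⁺=0.0000, hold=0.0000 ⇒ V=0.0000 continue  boundary S*=105.0867
step 5: (k=5,j=0): S=84.1338, (K−S)⁺=35.7462, hold=34.8660 ⇒ V=35.7462 exercise | (k=5,j=1): S=97.5788, (K−S)⁺=22.3012, hold=21.4210 ⇒ V=22.3012 exercise | (k=5,j=2): S=113.1723, (K−S)⁺=6.7077, hold=8.5711 ⇒ V=8.5711 continue | (k=5,j=3): S=131.2577, (K−S)⁺=0.0000, hold=1.4896 ⇒ V=1.4896 continue | (k=5,j=4): S=152.2333, (K−S)⁺=0.0000, hold=0.0000 ⇒ V=0.0000 continue | (k=5,j=5): S=176.5608, (K−S)⁺=0.0000, hold=0.0000 ⇒ V=0.0000 continue  boundary S*=97.5788
step 4: (k=4,j=0): S=90.6073, (K−S)⁺=29.2727, hold=28.3925 ⇒ V=29.2727 exercise | (k=4,j=1): S=105.0867, (K−S)⁺=14.7933, hold=14.8959 ⇒ V=14.8959 continue | (k=4,j=2): S=121.8800, (K−S)⁺=0.0000, hold=4.7732 ⇒ V=4.7732 continue | (k=4,j=3): S=141.3570, (K−S)⁺=0.0000, hold=0.6930 ⇒ V=0.6930 continue | (k=4,j=4): S=163.9464, (K−S)⁺=0.0000, hold=0.0000 ⇒ V=0.0000 continue  boundary S*=90.6073
step 3: (k=3,j=0): S=97.5788, (K−S)⁺=22.3012, hold=21.4751 ⇒ V=22.3012 exercise | (k=3,j=1): S=113.1723, (K−S)⁺=6.7077, hold=9.4476 ⇒ V=9.4476 continue | (k=3,j=2): S=131.2577, (K−S)⁺=0.0000, hold=2.5862 ⇒ V=2.5862 continue | (k=3,j=3): S=152.2333, (K−S)⁺=0.0000, hold=0.3224 ⇒ V=0.3224 continue  boundary S*=97.5788
step 2: (k=2,j=0): S=105.0867, (K−S)⁺=14.7933, hold=15.3582 ⇒ V=15.3582 continue | (k=2,j=1): S=121.8800, (K−S)⁺=0.0000, hold=5.7594 ⇒ V=5.7594 continue | (k=2,j=2): S=141.3570, (K−S)⁺=0.0000, hold=1.3732 ⇒ V=1.3732 continue  boundary S*=-
step 1: (k=1,j=0): S=113.1723, (K−S)⁺=6.7077, hold=10.1828 ⇒ V=10.1828 continue | (k=1,j=1): S=131.2577, (K−S)⁺=0.0000, hold=3.4037 ⇒ V=3.4037 continue  boundary S*=-
step 0: (k=0,j=0): S=121.8800, (K−S)⁺=0.0000, hold=6.5326 ⇒ V=6.5326 continue  boundary S*=-

price = 6.5326
boundary = - - - 97.5788 90.6073 97.5788 105.0867 97.5788
tree:
6.5326
10.1828 3.4037
15.3582 5.7594 1.3732
22.3012 9.4476 2.5862 0.3224
29.2727 14.8959 4.7732 0.6930 0.0000
35.7462 22.3012 8.5711 1.4896 0.0000 0.0000
41.7571 29.2727 14.7933 3.2019 0.0000 0.0000 0.0000
47.3386 35.7462 22.3012 6.8824 0.0000 0.0000 0.0000 0.0000
52.5213 41.7571 29.2727 14.7933 0.0000 0.0000 0.0000 0.0000 0.0000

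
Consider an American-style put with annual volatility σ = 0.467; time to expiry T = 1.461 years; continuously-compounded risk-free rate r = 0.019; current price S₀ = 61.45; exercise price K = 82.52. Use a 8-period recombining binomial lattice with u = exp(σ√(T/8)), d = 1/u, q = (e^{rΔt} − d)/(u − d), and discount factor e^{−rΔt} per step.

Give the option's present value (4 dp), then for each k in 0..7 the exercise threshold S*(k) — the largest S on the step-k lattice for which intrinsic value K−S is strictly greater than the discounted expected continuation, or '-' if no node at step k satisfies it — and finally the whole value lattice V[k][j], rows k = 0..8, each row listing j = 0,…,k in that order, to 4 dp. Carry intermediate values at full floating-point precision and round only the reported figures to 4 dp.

Δt=0.18263  u=1.22088  d=0.81908  q=0.45892  discount=0.99654
step 8 (expiry): payoffs max(K−S,0) = 70.0708 63.9639 54.8613 41.2935 21.0700 0.0000 0.0000 0.0000 0.0000
step 7: (k=7,j=0): S=15.1990, (K−S)⁺=67.3210, hold=67.0352 ⇒ V=67.3210 exercise | (k=7,j=1): S=22.6548, (K−S)⁺=59.8652, hold=59.5794 ⇒ V=59.8652 exercise | (k=7,j=2): S=33.7679, (K−S)⁺=48.7521, hold=48.4662 ⇒ V=48.7521 exercise | (k=7,j=3): S=50.3326, (K−S)⁺=32.1874, hold=31.9016 ⇒ V=32.1874 exercise | (k=7,j=4): S=75.0230, (K−S)⁺=7.4970, hold=11.3610 ⇒ V=11.3610 continue | (k=7,j=5): S=111.8251, (K−S)⁺=0.0000, hold=0.0000 ⇒ V=0.0000 continue | (k=7,j=6): S=166.6803, (K−S)⁺=0.0000, hold=0.0000 ⇒ V=0.0000 continue | (k=7,j=7): S=248.4445, (K−S)⁺=0.0000, hold=0.0000 ⇒ V=0.0000 continue  boundary S*=50.3326
step 6: (k=6,j=0): S=18.5561, (K−S)⁺=63.9639, hold=63.6781 ⇒ V=63.9639 exercise | (k=6,j=1): S=27.6587, (K−S)⁺=54.8613, hold=54.5755 ⇒ V=54.8613 exercise | (k=6,j=2): S=41.2265, (K−S)⁺=41.2935, hold=41.0076 ⇒ V=41.2935 exercise | (k=6,j=3): S=61.4500, (K−S)⁺=21.0700, hold=22.5513 ⇒ V=22.5513 continue | (k=6,j=4): S=91.5940, (K−S)⁺=0.0000, hold=6.1259 ⇒ V=6.1259 continue | (k=6,j=5): S=136.5249, (K−S)⁺=0.0000, hold=0.0000 ⇒ V=0.0000 continue | (k=6,j=6): S=203.4965, (K−S)⁺=0.0000, hold=0.0000 ⇒ V=0.0000 continue  boundary S*=41.2265
step 5: (k=5,j=0): S=22.6548, (K−S)⁺=59.8652, hold=59.5794 ⇒ V=59.8652 exercise | (k=5,j=1): S=33.7679, (K−S)⁺=48.7521, hold=48.4662 ⇒ V=48.7521 exercise | (k=5,j=2): S=50.3326, (K−S)⁺=32.1874, hold=32.5790 ⇒ V=32.5790 continue | (k=5,j=3): S=75.0230, (K−S)⁺=7.4970, hold=14.9613 ⇒ V=14.9613 continue | (k=5,j=4): S=111.8251, (K−S)⁺=0.0000, hold=3.3031 ⇒ V=3.3031 continue | (k=5,j=5): S=166.6803, (K−S)⁺=0.0000, hold=0.0000 ⇒ V=0.0000 continue  boundary S*=33.7679
step 4: (k=4,j=0): S=27.6587, (K−S)⁺=54.8613, hold=54.5755 ⇒ V=54.8613 exercise | (k=4,j=1): S=41.2265, (K−S)⁺=41.2935, hold=41.1867 ⇒ V=41.2935 exercise | (k=4,j=2): S=61.4500, (K−S)⁺=21.0700, hold=24.4090 ⇒ V=24.4090 continue | (k=4,j=3): S=91.5940, (K−S)⁺=0.0000, hold=9.5778 ⇒ V=9.5778 continue | (k=4,j=4): S=136.5249, (K−S)⁺=0.0000, hold=1.7810 ⇒ V=1.7810 continue  boundary S*=41.2265
step 3: (k=3,j=0): S=33.7679, (K−S)⁺=48.7521, hold=48.4662 ⇒ V=48.7521 exercise | (k=3,j=1): S=50.3326, (K−S)⁺=32.1874, hold=33.4286 ⇒ V=33.4286 continue | (k=3,j=2): S=75.0230, (K−S)⁺=7.4970, hold=17.5416 ⇒ V=17.5416 continue | (k=3,j=3): S=111.8251, (K−S)⁺=0.0000, hold=5.9789 ⇒ V=5.9789 continue  boundary S*=33.7679
step 2: (k=2,j=0): S=41.2265, (K−S)⁺=41.2935, hold=41.5753 ⇒ V=41.5753 continue | (k=2,j=1): S=61.4500, (K−S)⁺=21.0700, hold=26.0472 ⇒ V=26.0472 continue | (k=2,j=2): S=91.5940, (K−S)⁺=0.0000, hold=12.1928 ⇒ V=12.1928 continue  boundary S*=-
step 1: (k=1,j=0): S=50.3326, (K−S)⁺=32.1874, hold=34.3297 ⇒ V=34.3297 continue | (k=1,j=1): S=75.0230, (K−S)⁺=7.4970, hold=19.6209 ⇒ V=19.6209 continue  boundary S*=-
step 0: (k=0,j=0): S=61.4500, (K−S)⁺=21.0700, hold=27.4840 ⇒ V=27.4840 continue  boundary S*=-

price = 27.4840
boundary = - - - 33.7679 41.2265 33.7679 41.2265 50.3326
tree:
27.4840
34.3297 19.6209
41.5753 26.0472 12.1928
48.7521 33.4286 17.5416 5.9789
54.8613 41.2935 24.4090 9.5778 1.7810
59.8652 48.7521 32.5790 14.9613 3.3031 0.0000
63.9639 54.8613 41.2935 22.5513 6.1259 0.0000 0.0000
67.3210 59.8652 48.7521 32.1874 11.3610 0.0000 0.0000 0.0000
70.0708 63.9639 54.8613 41.2935 21.0700 0.0000 0.0000 0.0000 0.0000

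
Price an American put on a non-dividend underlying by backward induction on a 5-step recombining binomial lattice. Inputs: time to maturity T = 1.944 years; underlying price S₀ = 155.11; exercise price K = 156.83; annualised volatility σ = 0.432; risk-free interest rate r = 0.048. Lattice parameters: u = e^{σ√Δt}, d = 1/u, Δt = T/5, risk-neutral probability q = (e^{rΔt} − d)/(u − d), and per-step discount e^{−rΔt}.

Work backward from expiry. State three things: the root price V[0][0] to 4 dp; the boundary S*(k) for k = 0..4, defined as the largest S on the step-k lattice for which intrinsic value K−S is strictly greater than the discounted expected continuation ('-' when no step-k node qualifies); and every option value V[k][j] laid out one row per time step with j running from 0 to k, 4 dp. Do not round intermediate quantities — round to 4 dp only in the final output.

price = 32.5604
boundary = - - 90.5043 69.1328 90.5043
tree:
32.5604
47.3818 16.9974
66.3257 27.7222 5.4716
87.6972 43.8552 10.4710 0.0000
104.0221 66.3257 20.0383 0.0000 0.0000
116.4921 87.6972 38.3474 0.0000 0.0000 0.0000

params: Δt=0.38880 u=1.30914 d=0.76386 q=0.46761 e^(-rΔt)=0.98151
t_5 payoffs: 116.4921 87.6972 38.3474 0.0000 0.0000 0.0000
t_4: node(4,0) S=52.8079 payoff=104.0221 vs cont=101.1224 → 104.0221 [stop]  node(4,1) S=90.5043 payoff=66.3257 vs cont=63.4260 → 66.3257 [stop]  node(4,2) S=155.1100 payoff=1.7200 vs cont=20.0383 → 20.0383 [wait]  node(4,3) S=265.8339 payoff=0.0000 vs cont=0.0000 → 0.0000 [wait]  node(4,4) S=455.5970 payoff=0.0000 vs cont=0.0000 → 0.0000 [wait]  ⇒ S*(4)=90.5043
t_3: node(3,0) S=69.1328 payoff=87.6972 vs cont=84.7975 → 87.6972 [stop]  node(3,1) S=118.4826 payoff=38.3474 vs cont=43.8552 → 43.8552 [wait]  node(3,2) S=203.0603 payoff=0.0000 vs cont=10.4710 → 10.4710 [wait]  node(3,3) S=348.0131 payoff=0.0000 vs cont=0.0000 → 0.0000 [wait]  ⇒ S*(3)=69.1328
t_2: node(2,0) S=90.5043 payoff=66.3257 vs cont=65.9539 → 66.3257 [stop]  node(2,1) S=155.1100 payoff=1.7200 vs cont=27.7222 → 27.7222 [wait]  node(2,2) S=265.8339 payoff=0.0000 vs cont=5.4716 → 5.4716 [wait]  ⇒ S*(2)=90.5043
t_1: node(1,0) S=118.4826 payoff=38.3474 vs cont=47.3818 → 47.3818 [wait]  node(1,1) S=203.0603 payoff=0.0000 vs cont=16.9974 → 16.9974 [wait]  ⇒ S*(1)=-
t_0: node(0,0) S=155.1100 payoff=1.7200 vs cont=32.5604 → 32.5604 [wait]  ⇒ S*(0)=-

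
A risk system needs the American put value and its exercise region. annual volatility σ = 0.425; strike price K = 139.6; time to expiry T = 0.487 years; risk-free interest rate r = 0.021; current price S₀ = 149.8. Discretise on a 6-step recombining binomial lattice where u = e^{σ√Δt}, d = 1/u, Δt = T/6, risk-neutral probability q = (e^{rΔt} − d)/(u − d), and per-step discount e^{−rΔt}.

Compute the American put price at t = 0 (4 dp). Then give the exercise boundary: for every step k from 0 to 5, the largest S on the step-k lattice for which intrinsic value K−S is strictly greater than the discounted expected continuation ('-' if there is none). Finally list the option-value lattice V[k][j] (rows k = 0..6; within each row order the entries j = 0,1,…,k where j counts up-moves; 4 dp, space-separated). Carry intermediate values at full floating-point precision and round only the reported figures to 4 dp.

Δt=0.08117, u=1.12872, d=0.88596, q=0.47679, disc=e^(-rΔt)=0.99830
k=6 terminal: V=max(K-S,0) → 67.1561 47.3064 22.0178 0.0000 0.0000 0.0000 0.0000
k=5: j=0 S=81.7686 intr=57.8314 cont=57.5936 V=57.8314[EX]; j=1 S=104.1734 intr=35.4266 cont=35.1889 V=35.4266[EX]; j=2 S=132.7171 intr=6.8829 cont=11.5002 V=11.5002[hold]; j=3 S=169.0818 intr=0.0000 cont=0.0000 V=0.0000[hold]; j=4 S=215.4105 intr=0.0000 cont=0.0000 V=0.0000[hold]; j=5 S=274.4334 intr=0.0000 cont=0.0000 V=0.0000[hold]  S*(5)=104.1734
k=4: j=0 S=92.2936 intr=47.3064 cont=47.0686 V=47.3064[EX]; j=1 S=117.5822 intr=22.0178 cont=23.9777 V=23.9777[hold]; j=2 S=149.8000 intr=0.0000 cont=6.0067 V=6.0067[hold]; j=3 S=190.8455 intr=0.0000 cont=0.0000 V=0.0000[hold]; j=4 S=243.1375 intr=0.0000 cont=0.0000 V=0.0000[hold]  S*(4)=92.2936
k=3: j=0 S=104.1734 intr=35.4266 cont=36.1218 V=36.1218[hold]; j=1 S=132.7171 intr=6.8829 cont=15.3830 V=15.3830[hold]; j=2 S=169.0818 intr=0.0000 cont=3.1374 V=3.1374[hold]; j=3 S=215.4105 intr=0.0000 cont=0.0000 V=0.0000[hold]  S*(3)=-
k=2: j=0 S=117.5822 intr=22.0178 cont=26.1890 V=26.1890[hold]; j=1 S=149.8000 intr=0.0000 cont=9.5281 V=9.5281[hold]; j=2 S=190.8455 intr=0.0000 cont=1.6387 V=1.6387[hold]  S*(2)=-
k=1: j=0 S=132.7171 intr=6.8829 cont=18.2141 V=18.2141[hold]; j=1 S=169.0818 intr=0.0000 cont=5.7567 V=5.7567[hold]  S*(1)=-
k=0: j=0 S=149.8000 intr=0.0000 cont=12.2536 V=12.2536[hold]  S*(0)=-

price = 12.2536
boundary = - - - - 92.2936 104.1734
tree:
12.2536
18.2141 5.7567
26.1890 9.5281 1.6387
36.1218 15.3830 3.1374 0.0000
47.3064 23.9777 6.0067 0.0000 0.0000
57.8314 35.4266 11.5002 0.0000 0.0000 0.0000
67.1561 47.3064 22.0178 0.0000 0.0000 0.0000 0.0000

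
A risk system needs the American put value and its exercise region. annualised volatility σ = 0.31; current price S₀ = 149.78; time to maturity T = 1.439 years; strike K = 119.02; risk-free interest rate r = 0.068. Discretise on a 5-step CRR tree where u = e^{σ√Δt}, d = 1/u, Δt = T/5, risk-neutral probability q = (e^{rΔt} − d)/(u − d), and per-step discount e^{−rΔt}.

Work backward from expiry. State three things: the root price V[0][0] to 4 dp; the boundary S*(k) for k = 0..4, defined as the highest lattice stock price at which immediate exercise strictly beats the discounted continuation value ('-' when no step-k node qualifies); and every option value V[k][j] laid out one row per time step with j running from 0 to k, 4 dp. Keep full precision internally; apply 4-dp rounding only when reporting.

params: Δt=0.28780 u=1.18093 d=0.84679 q=0.51766 e^(-rΔt)=0.98062
t_5 payoffs: 53.8083 28.0754 0.0000 0.0000 0.0000 0.0000
t_4: node(4,0) S=77.0107 payoff=42.0093 vs cont=39.7026 → 42.0093 [stop]  node(4,1) S=107.3996 payoff=11.6204 vs cont=13.2793 → 13.2793 [wait]  node(4,2) S=149.7800 payoff=0.0000 vs cont=0.0000 → 0.0000 [wait]  node(4,3) S=208.8840 payoff=0.0000 vs cont=0.0000 → 0.0000 [wait]  node(4,4) S=291.3107 payoff=0.0000 vs cont=0.0000 → 0.0000 [wait]  ⇒ S*(4)=77.0107
t_3: node(3,0) S=90.9446 payoff=28.0754 vs cont=26.6109 → 28.0754 [stop]  node(3,1) S=126.8318 payoff=0.0000 vs cont=6.2810 → 6.2810 [wait]  node(3,2) S=176.8803 payoff=0.0000 vs cont=0.0000 → 0.0000 [wait]  node(3,3) S=246.6782 payoff=0.0000 vs cont=0.0000 → 0.0000 [wait]  ⇒ S*(3)=90.9446
t_2: node(2,0) S=107.3996 payoff=11.6204 vs cont=16.4677 → 16.4677 [wait]  node(2,1) S=149.7800 payoff=0.0000 vs cont=2.9708 → 2.9708 [wait]  node(2,2) S=208.8840 payoff=0.0000 vs cont=0.0000 → 0.0000 [wait]  ⇒ S*(2)=-
t_1: node(1,0) S=126.8318 payoff=0.0000 vs cont=9.2971 → 9.2971 [wait]  node(1,1) S=176.8803 payoff=0.0000 vs cont=1.4052 → 1.4052 [wait]  ⇒ S*(1)=-
t_0: node(0,0) S=149.7800 payoff=0.0000 vs cont=5.1107 → 5.1107 [wait]  ⇒ S*(0)=-

price = 5.1107
boundary = - - - 90.9446 77.0107
tree:
5.1107
9.2971 1.4052
16.4677 2.9708 0.0000
28.0754 6.2810 0.0000 0.0000
42.0093 13.2793 0.0000 0.0000 0.0000
53.8083 28.0754 0.0000 0.0000 0.0000 0.0000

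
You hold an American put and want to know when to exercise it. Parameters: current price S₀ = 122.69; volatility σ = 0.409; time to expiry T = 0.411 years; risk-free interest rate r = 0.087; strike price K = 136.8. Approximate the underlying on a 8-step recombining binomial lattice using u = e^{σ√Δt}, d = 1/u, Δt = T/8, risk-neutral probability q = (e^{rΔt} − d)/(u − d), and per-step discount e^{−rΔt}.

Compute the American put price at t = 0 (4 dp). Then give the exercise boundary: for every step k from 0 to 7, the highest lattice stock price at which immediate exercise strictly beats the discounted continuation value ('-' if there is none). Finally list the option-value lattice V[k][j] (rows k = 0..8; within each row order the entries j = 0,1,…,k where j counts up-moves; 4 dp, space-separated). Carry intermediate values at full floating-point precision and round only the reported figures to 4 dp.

price = 19.6460
boundary = - - 101.9266 92.9023 101.9266 92.9023 101.9266 111.8274
tree:
19.6460
26.6082 12.8864
34.8734 18.6128 7.2974
43.8977 25.9805 11.4400 3.2361
52.1230 34.8734 17.3542 5.6509 0.8596
59.6200 43.8977 25.2566 9.6375 1.7302 0.0000
66.4533 52.1230 34.8734 15.9027 3.4826 0.0000 0.0000
72.6816 59.6200 43.8977 24.9726 7.0100 0.0000 0.0000 0.0000
78.3584 66.4533 52.1230 34.8734 14.1100 0.0000 0.0000 0.0000 0.0000

Δt=0.05137, u=1.09714, d=0.91146, q=0.50097, disc=e^(-rΔt)=0.99554
k=8 terminal: V=max(K-S,0) → 78.3584 66.4533 52.1230 34.8734 14.1100 0.0000 0.0000 0.0000 0.0000
k=7: j=0 S=64.1184 intr=72.6816 cont=72.0715 V=72.6816[EX]; j=1 S=77.1800 intr=59.6200 cont=59.0099 V=59.6200[EX]; j=2 S=92.9023 intr=43.8977 cont=43.2876 V=43.8977[EX]; j=3 S=111.8274 intr=24.9726 cont=24.3625 V=24.9726[EX]; j=4 S=134.6078 intr=2.1922 cont=7.0100 V=7.0100[hold]; j=5 S=162.0287 intr=0.0000 cont=0.0000 V=0.0000[hold]; j=6 S=195.0355 intr=0.0000 cont=0.0000 V=0.0000[hold]; j=7 S=234.7662 intr=0.0000 cont=0.0000 V=0.0000[hold]  S*(7)=111.8274
k=6: j=0 S=70.3467 intr=66.4533 cont=65.8432 V=66.4533[EX]; j=1 S=84.6770 intr=52.1230 cont=51.5129 V=52.1230[EX]; j=2 S=101.9266 intr=34.8734 cont=34.2634 V=34.8734[EX]; j=3 S=122.6900 intr=14.1100 cont=15.9027 V=15.9027[hold]; j=4 S=147.6832 intr=0.0000 cont=3.4826 V=3.4826[hold]; j=5 S=177.7677 intr=0.0000 cont=0.0000 V=0.0000[hold]; j=6 S=213.9807 intr=0.0000 cont=0.0000 V=0.0000[hold]  S*(6)=101.9266
k=5: j=0 S=77.1800 intr=59.6200 cont=59.0099 V=59.6200[EX]; j=1 S=92.9023 intr=43.8977 cont=43.2876 V=43.8977[EX]; j=2 S=111.8274 intr=24.9726 cont=25.2566 V=25.2566[hold]; j=3 S=134.6078 intr=2.1922 cont=9.6375 V=9.6375[hold]; j=4 S=162.0287 intr=0.0000 cont=1.7302 V=1.7302[hold]; j=5 S=195.0355 intr=0.0000 cont=0.0000 V=0.0000[hold]  S*(5)=92.9023
k=4: j=0 S=84.6770 intr=52.1230 cont=51.5129 V=52.1230[EX]; j=1 S=101.9266 intr=34.8734 cont=34.4050 V=34.8734[EX]; j=2 S=122.6900 intr=14.1100 cont=17.3542 V=17.3542[hold]; j=3 S=147.6832 intr=0.0000 cont=5.6509 V=5.6509[hold]; j=4 S=177.7677 intr=0.0000 cont=0.8596 V=0.8596[hold]  S*(4)=101.9266
k=3: j=0 S=92.9023 intr=43.8977 cont=43.2876 V=43.8977[EX]; j=1 S=111.8274 intr=24.9726 cont=25.9805 V=25.9805[hold]; j=2 S=134.6078 intr=2.1922 cont=11.4400 V=11.4400[hold]; j=3 S=162.0287 intr=0.0000 cont=3.2361 V=3.2361[hold]  S*(3)=92.9023
k=2: j=0 S=101.9266 intr=34.8734 cont=34.7660 V=34.8734[EX]; j=1 S=122.6900 intr=14.1100 cont=18.6128 V=18.6128[hold]; j=2 S=147.6832 intr=0.0000 cont=7.2974 V=7.2974[hold]  S*(2)=101.9266
k=1: j=0 S=111.8274 intr=24.9726 cont=26.6082 V=26.6082[hold]; j=1 S=134.6078 intr=2.1922 cont=12.8864 V=12.8864[hold]  S*(1)=-
k=0: j=0 S=122.6900 intr=14.1100 cont=19.6460 V=19.6460[hold]  S*(0)=-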